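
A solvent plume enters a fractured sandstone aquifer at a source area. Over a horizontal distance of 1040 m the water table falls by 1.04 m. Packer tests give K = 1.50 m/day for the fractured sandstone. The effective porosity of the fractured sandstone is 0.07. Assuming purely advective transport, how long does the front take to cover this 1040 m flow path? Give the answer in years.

Hydraulic gradient i = Δh / L = 1.04 / 1040 = 0.001000.
Darcy flux q = K · i = 1.500 × 0.001000 = 0.001500 m/day.
Seepage velocity v = q / n_e = 0.001500 / 0.07 = 0.02143 m/day.
Travel time t = L / v = 1040 / 0.02143 = 48533 days = 132.9 years.

133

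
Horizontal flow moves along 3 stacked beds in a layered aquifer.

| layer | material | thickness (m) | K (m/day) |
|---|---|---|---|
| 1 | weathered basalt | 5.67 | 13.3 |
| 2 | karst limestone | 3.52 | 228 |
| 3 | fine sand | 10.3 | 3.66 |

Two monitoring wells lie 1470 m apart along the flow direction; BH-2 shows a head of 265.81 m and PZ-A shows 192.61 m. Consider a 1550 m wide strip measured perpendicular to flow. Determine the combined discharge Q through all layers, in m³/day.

Flow is parallel to layering, so each bed carries its own Darcy discharge and the transmissivities add.
Σ(K_i·b_i) = 13.3×5.67 + 228×3.52 + 3.66×10.3 = 915.7 m²/day.
Hydraulic gradient i = (265.81 − 192.61) / 1470 = 73.2 / 1470 = 0.04980.
Q = Σ(K_i·b_i) · W · i = 915.7 × 1550 × 0.04980 = 70675 m³/day.

70700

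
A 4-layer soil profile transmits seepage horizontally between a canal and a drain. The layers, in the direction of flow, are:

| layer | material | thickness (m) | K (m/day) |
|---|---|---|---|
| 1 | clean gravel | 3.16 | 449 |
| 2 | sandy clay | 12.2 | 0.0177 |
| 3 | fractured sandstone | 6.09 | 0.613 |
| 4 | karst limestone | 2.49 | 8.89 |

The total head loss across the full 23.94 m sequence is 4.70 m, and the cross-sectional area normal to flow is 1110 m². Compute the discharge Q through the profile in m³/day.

Flow is perpendicular to layering, so the layers act in series and the equivalent K is the thickness-weighted harmonic mean.
Total thickness L = 3.16 + 12.2 + 6.09 + 2.49 = 23.94 m.
Σ(b_i/K_i) = 3.16/449 + 12.2/0.0177 + 6.09/0.613 + 2.49/8.89 = 699.5 d.
K_eq = L / Σ(b_i/K_i) = 23.94 / 699.5 = 0.03423 m/day.
Q = K_eq · A · (Δh/L) = 0.03423 × 1110 × (4.70/23.94) = 7.458 m³/day.

7.46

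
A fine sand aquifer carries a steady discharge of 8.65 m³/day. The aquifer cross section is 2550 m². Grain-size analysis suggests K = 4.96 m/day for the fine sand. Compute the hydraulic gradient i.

From Q = K·A·i, i = Q / (K·A) = 8.65 / (4.960 × 2550) = 0.0006839.

0.000684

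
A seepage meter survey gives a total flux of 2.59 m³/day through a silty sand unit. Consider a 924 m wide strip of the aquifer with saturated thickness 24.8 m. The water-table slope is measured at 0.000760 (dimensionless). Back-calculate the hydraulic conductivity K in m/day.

0.149

Cross-sectional area A = 924 × 24.8 = 22915 m².
Hydraulic gradient i = 0.000760.
From Q = K·A·i, K = Q / (A·i) = 2.59 / (22915 × 0.0007600) = 0.1487 m/day.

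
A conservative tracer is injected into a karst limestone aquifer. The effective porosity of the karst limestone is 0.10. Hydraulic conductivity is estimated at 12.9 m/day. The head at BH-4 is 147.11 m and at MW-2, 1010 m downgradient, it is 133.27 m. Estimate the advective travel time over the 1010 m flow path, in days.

Hydraulic gradient i = (147.11 − 133.27) / 1010 = 13.84 / 1010 = 0.01370.
Darcy flux q = K · i = 12.90 × 0.01370 = 0.1768 m/day.
Seepage velocity v = q / n_e = 0.1768 / 0.10 = 1.768 m/day.
Travel time t = L / v = 1010 / 1.768 = 571.4 days.

571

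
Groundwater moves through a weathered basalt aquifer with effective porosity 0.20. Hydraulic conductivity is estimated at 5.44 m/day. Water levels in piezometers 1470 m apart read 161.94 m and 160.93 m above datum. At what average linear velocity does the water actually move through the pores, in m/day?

0.0187

Hydraulic gradient i = (161.94 − 160.93) / 1470 = 1.01 / 1470 = 0.0006871.
Darcy flux q = K · i = 5.440 × 0.0006871 = 0.003738 m/day.
Seepage velocity v = q / n_e = 0.003738 / 0.20 = 0.01869 m/day.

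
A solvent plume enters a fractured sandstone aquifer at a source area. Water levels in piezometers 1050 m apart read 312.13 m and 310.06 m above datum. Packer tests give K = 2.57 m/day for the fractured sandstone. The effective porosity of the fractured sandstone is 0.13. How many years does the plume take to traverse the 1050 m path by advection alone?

73.8

Hydraulic gradient i = (312.13 − 310.06) / 1050 = 2.07 / 1050 = 0.001971.
Darcy flux q = K · i = 2.570 × 0.001971 = 0.005067 m/day.
Seepage velocity v = q / n_e = 0.005067 / 0.13 = 0.03897 m/day.
Travel time t = L / v = 1050 / 0.03897 = 26941 days = 73.76 years.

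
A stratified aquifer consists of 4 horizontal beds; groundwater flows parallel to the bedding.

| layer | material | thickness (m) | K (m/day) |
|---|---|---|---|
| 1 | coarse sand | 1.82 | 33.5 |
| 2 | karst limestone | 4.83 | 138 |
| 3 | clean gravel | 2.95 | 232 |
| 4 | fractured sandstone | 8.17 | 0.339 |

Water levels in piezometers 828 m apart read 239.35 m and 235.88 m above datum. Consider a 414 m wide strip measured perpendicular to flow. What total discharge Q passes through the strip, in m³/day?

2450

Flow is parallel to layering, so each bed carries its own Darcy discharge and the transmissivities add.
Σ(K_i·b_i) = 33.5×1.82 + 138×4.83 + 232×2.95 + 0.339×8.17 = 1415 m²/day.
Hydraulic gradient i = (239.35 − 235.88) / 828 = 3.47 / 828 = 0.004191.
Q = Σ(K_i·b_i) · W · i = 1415 × 414 × 0.004191 = 2454 m³/day.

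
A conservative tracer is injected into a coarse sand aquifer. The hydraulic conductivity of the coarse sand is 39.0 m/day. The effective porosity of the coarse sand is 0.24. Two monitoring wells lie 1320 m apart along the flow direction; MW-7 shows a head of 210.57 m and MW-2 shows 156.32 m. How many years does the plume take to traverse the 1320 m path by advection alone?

0.541

Hydraulic gradient i = (210.57 − 156.32) / 1320 = 54.25 / 1320 = 0.04110.
Darcy flux q = K · i = 39.00 × 0.04110 = 1.603 m/day.
Seepage velocity v = q / n_e = 1.603 / 0.24 = 6.679 m/day.
Travel time t = L / v = 1320 / 6.679 = 197.6 days = 0.5411 years.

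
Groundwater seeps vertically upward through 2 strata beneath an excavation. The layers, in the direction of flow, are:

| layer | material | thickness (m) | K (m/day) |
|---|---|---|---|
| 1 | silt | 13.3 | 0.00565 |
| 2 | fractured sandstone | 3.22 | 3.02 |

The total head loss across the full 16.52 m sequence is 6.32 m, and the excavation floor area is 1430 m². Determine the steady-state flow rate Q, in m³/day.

3.84

Flow is perpendicular to layering, so the layers act in series and the equivalent K is the thickness-weighted harmonic mean.
Total thickness L = 13.3 + 3.22 = 16.52 m.
Σ(b_i/K_i) = 13.3/0.00565 + 3.22/3.02 = 2355 d.
K_eq = L / Σ(b_i/K_i) = 16.52 / 2355 = 0.007015 m/day.
Q = K_eq · A · (Δh/L) = 0.007015 × 1430 × (6.32/16.52) = 3.838 m³/day.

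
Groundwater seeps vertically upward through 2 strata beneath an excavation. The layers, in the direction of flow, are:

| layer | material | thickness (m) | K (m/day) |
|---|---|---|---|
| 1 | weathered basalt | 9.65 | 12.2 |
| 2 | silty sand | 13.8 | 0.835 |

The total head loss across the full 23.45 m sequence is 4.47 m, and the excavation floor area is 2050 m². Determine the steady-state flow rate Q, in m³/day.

Flow is perpendicular to layering, so the layers act in series and the equivalent K is the thickness-weighted harmonic mean.
Total thickness L = 9.65 + 13.8 = 23.45 m.
Σ(b_i/K_i) = 9.65/12.2 + 13.8/0.835 = 17.32 d.
K_eq = L / Σ(b_i/K_i) = 23.45 / 17.32 = 1.354 m/day.
Q = K_eq · A · (Δh/L) = 1.354 × 2050 × (4.47/23.45) = 529.1 m³/day.

529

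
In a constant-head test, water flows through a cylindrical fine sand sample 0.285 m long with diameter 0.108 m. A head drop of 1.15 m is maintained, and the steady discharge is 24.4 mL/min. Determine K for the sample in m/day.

0.951

Cross-sectional area A = π·(d/2)² = π × (0.108/2)² = 0.009161 m².
Convert discharge: 24.4 mL/min = 4.067e-07 m³/s.
Darcy's law rearranged: K = Q·L / (A·Δh) = 4.067e-07 × 0.285 / (0.009161 × 1.15) = 1.100e-05 m/s = 0.9505 m/day.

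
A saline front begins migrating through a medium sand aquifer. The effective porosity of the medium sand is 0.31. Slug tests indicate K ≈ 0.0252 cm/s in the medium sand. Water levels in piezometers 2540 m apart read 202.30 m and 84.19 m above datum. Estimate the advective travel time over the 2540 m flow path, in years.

2.13

Convert K: 0.0252 cm/s × 864 = 21.77 m/day.
Hydraulic gradient i = (202.30 − 84.19) / 2540 = 118.11 / 2540 = 0.04650.
Darcy flux q = K · i = 21.77 × 0.04650 = 1.012 m/day.
Seepage velocity v = q / n_e = 1.012 / 0.31 = 3.266 m/day.
Travel time t = L / v = 2540 / 3.266 = 777.7 days = 2.129 years.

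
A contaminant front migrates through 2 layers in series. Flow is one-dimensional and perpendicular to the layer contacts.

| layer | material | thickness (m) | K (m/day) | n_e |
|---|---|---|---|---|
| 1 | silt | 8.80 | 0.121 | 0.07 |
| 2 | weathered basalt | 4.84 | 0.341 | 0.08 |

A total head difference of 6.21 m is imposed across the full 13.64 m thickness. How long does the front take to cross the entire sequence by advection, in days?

14.0

With flow normal to the layers, continuity requires the same specific discharge q through every layer.
Σ(b_i/K_i) = 8.80/0.121 + 4.84/0.341 = 86.92 d.
q = Δh / Σ(b_i/K_i) = 6.21 / 86.92 = 0.07144 m/day.
In each layer the seepage velocity is v_i = q/n_i, so the layer transit time is t_i = b_i·n_i / q:
  layer 1 (silt): t_1 = 8.80 × 0.07 / 0.07144 = 8.622 d
  layer 2 (weathered basalt): t_2 = 4.84 × 0.08 / 0.07144 = 5.420 d
Total t = Σ t_i = 14.04 days.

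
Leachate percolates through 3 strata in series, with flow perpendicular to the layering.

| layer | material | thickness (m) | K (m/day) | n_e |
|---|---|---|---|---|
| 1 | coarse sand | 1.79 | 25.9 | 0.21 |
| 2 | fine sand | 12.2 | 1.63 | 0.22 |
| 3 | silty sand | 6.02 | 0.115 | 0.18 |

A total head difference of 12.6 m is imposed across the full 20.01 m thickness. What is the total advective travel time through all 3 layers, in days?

With flow normal to the layers, continuity requires the same specific discharge q through every layer.
Σ(b_i/K_i) = 1.79/25.9 + 12.2/1.63 + 6.02/0.115 = 59.90 d.
q = Δh / Σ(b_i/K_i) = 12.6 / 59.90 = 0.2103 m/day.
In each layer the seepage velocity is v_i = q/n_i, so the layer transit time is t_i = b_i·n_i / q:
  layer 1 (coarse sand): t_1 = 1.79 × 0.21 / 0.2103 = 1.787 d
  layer 2 (fine sand): t_2 = 12.2 × 0.22 / 0.2103 = 12.76 d
  layer 3 (silty sand): t_3 = 6.02 × 0.18 / 0.2103 = 5.152 d
Total t = Σ t_i = 19.70 days.

19.7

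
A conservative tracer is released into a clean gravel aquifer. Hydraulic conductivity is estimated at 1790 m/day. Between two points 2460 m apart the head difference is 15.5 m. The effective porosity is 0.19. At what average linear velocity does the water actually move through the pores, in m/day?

Hydraulic gradient i = Δh / L = 15.5 / 2460 = 0.006301.
Darcy flux q = K · i = 1790 × 0.006301 = 11.28 m/day.
Seepage velocity v = q / n_e = 11.28 / 0.19 = 59.36 m/day.

59.4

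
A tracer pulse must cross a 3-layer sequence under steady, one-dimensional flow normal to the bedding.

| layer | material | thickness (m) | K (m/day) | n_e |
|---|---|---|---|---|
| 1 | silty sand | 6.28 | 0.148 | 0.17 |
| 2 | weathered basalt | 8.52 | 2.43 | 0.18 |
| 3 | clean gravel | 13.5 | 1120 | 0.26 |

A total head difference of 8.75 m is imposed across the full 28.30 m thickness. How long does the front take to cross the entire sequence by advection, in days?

With flow normal to the layers, continuity requires the same specific discharge q through every layer.
Σ(b_i/K_i) = 6.28/0.148 + 8.52/2.43 + 13.5/1120 = 45.95 d.
q = Δh / Σ(b_i/K_i) = 8.75 / 45.95 = 0.1904 m/day.
In each layer the seepage velocity is v_i = q/n_i, so the layer transit time is t_i = b_i·n_i / q:
  layer 1 (silty sand): t_1 = 6.28 × 0.17 / 0.1904 = 5.607 d
  layer 2 (weathered basalt): t_2 = 8.52 × 0.18 / 0.1904 = 8.054 d
  layer 3 (clean gravel): t_3 = 13.5 × 0.26 / 0.1904 = 18.43 d
Total t = Σ t_i = 32.09 days.

32.1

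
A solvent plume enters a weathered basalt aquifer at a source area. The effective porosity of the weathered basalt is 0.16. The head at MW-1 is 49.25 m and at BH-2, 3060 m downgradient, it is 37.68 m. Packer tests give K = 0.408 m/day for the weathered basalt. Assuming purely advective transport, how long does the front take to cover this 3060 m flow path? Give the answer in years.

869

Hydraulic gradient i = (49.25 − 37.68) / 3060 = 11.57 / 3060 = 0.003781.
Darcy flux q = K · i = 0.4080 × 0.003781 = 0.001543 m/day.
Seepage velocity v = q / n_e = 0.001543 / 0.16 = 0.009642 m/day.
Travel time t = L / v = 3060 / 0.009642 = 3.174e+05 days = 868.9 years.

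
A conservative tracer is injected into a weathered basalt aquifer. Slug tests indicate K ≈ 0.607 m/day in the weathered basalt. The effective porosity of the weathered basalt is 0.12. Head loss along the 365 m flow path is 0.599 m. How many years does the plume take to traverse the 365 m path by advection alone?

Hydraulic gradient i = Δh / L = 0.599 / 365 = 0.001641.
Darcy flux q = K · i = 0.6070 × 0.001641 = 0.0009961 m/day.
Seepage velocity v = q / n_e = 0.0009961 / 0.12 = 0.008301 m/day.
Travel time t = L / v = 365 / 0.008301 = 43969 days = 120.4 years.

120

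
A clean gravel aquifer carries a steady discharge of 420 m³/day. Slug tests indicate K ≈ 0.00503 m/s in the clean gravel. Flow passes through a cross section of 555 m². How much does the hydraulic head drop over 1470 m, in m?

2.56

Convert K: 0.00503 m/s × 86400 = 434.6 m/day.
From Q = K·A·i, i = Q / (K·A) = 420 / (434.6 × 555.0) = 0.001741.
Head loss Δh = i · L = 0.001741 × 1470 = 2.560 m.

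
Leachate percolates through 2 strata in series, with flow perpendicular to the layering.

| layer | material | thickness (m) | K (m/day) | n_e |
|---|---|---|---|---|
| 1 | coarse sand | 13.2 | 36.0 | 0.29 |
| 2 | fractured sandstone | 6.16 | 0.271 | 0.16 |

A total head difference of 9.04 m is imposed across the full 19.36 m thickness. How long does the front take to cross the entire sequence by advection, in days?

With flow normal to the layers, continuity requires the same specific discharge q through every layer.
Σ(b_i/K_i) = 13.2/36.0 + 6.16/0.271 = 23.10 d.
q = Δh / Σ(b_i/K_i) = 9.04 / 23.10 = 0.3914 m/day.
In each layer the seepage velocity is v_i = q/n_i, so the layer transit time is t_i = b_i·n_i / q:
  layer 1 (coarse sand): t_1 = 13.2 × 0.29 / 0.3914 = 9.781 d
  layer 2 (fractured sandstone): t_2 = 6.16 × 0.16 / 0.3914 = 2.518 d
Total t = Σ t_i = 12.30 days.

12.3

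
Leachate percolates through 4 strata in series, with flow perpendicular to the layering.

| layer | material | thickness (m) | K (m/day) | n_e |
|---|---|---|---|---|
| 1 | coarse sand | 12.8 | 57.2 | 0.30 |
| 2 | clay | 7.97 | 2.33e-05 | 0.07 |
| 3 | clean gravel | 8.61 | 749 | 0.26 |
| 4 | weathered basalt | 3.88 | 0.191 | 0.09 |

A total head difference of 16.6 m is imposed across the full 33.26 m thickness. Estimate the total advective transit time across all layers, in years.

With flow normal to the layers, continuity requires the same specific discharge q through every layer.
Σ(b_i/K_i) = 12.8/57.2 + 7.97/2.33e-05 + 8.61/749 + 3.88/0.191 = 3.421e+05 d.
q = Δh / Σ(b_i/K_i) = 16.6 / 3.421e+05 = 4.853e-05 m/day.
In each layer the seepage velocity is v_i = q/n_i, so the layer transit time is t_i = b_i·n_i / q:
  layer 1 (coarse sand): t_1 = 12.8 × 0.30 / 4.853e-05 = 79132 d
  layer 2 (clay): t_2 = 7.97 × 0.07 / 4.853e-05 = 11497 d
  layer 3 (clean gravel): t_3 = 8.61 × 0.26 / 4.853e-05 = 46131 d
  layer 4 (weathered basalt): t_4 = 3.88 × 0.09 / 4.853e-05 = 7196 d
Total t = Σ t_i = 1.440e+05 days = 394.1 years.

394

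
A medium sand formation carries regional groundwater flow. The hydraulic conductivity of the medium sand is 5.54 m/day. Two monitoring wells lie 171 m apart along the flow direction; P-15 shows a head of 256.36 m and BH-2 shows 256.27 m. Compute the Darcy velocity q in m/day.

0.00292

Hydraulic gradient i = (256.36 − 256.27) / 171 = 0.09 / 171 = 0.0005263.
Specific discharge q = K · i = 5.540 × 0.0005263 = 0.002916 m/day.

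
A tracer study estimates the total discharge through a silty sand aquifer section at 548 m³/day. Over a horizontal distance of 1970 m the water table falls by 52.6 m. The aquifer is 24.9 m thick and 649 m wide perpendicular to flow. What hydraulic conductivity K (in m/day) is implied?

1.27

Cross-sectional area A = 649 × 24.9 = 16160 m².
Hydraulic gradient i = Δh / L = 52.6 / 1970 = 0.02670.
From Q = K·A·i, K = Q / (A·i) = 548 / (16160 × 0.02670) = 1.270 m/day.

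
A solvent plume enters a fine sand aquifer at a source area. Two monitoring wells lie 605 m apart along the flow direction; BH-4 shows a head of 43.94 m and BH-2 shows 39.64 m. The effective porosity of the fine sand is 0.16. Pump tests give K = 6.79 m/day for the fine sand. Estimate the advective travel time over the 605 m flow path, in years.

Hydraulic gradient i = (43.94 − 39.64) / 605 = 4.3 / 605 = 0.007107.
Darcy flux q = K · i = 6.790 × 0.007107 = 0.04826 m/day.
Seepage velocity v = q / n_e = 0.04826 / 0.16 = 0.3016 m/day.
Travel time t = L / v = 605 / 0.3016 = 2006 days = 5.492 years.

5.49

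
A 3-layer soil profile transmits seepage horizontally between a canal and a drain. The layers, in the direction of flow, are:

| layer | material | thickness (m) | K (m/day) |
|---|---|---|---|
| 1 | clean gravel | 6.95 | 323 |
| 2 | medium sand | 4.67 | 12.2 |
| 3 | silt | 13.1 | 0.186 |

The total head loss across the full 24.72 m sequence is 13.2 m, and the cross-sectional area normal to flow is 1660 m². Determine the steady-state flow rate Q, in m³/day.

Flow is perpendicular to layering, so the layers act in series and the equivalent K is the thickness-weighted harmonic mean.
Total thickness L = 6.95 + 4.67 + 13.1 = 24.72 m.
Σ(b_i/K_i) = 6.95/323 + 4.67/12.2 + 13.1/0.186 = 70.83 d.
K_eq = L / Σ(b_i/K_i) = 24.72 / 70.83 = 0.3490 m/day.
Q = K_eq · A · (Δh/L) = 0.3490 × 1660 × (13.2/24.72) = 309.3 m³/day.

309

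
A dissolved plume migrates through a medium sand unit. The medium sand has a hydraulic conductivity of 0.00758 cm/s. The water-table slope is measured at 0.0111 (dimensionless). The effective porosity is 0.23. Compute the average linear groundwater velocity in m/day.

Convert K: 0.00758 cm/s × 864 = 6.549 m/day.
Hydraulic gradient i = 0.0111.
Darcy flux q = K · i = 6.549 × 0.01110 = 0.07270 m/day.
Seepage velocity v = q / n_e = 0.07270 / 0.23 = 0.3161 m/day.

0.316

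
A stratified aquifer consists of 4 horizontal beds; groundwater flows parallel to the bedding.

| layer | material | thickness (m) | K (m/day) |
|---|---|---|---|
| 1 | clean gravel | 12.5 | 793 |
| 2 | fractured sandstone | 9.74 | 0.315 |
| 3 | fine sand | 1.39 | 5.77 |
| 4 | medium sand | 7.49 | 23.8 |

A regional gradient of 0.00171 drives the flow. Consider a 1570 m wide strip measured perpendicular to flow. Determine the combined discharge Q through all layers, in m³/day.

27100

Flow is parallel to layering, so each bed carries its own Darcy discharge and the transmissivities add.
Σ(K_i·b_i) = 793×12.5 + 0.315×9.74 + 5.77×1.39 + 23.8×7.49 = 10102 m²/day.
Hydraulic gradient i = 0.00171.
Q = Σ(K_i·b_i) · W · i = 10102 × 1570 × 0.001710 = 27120 m³/day.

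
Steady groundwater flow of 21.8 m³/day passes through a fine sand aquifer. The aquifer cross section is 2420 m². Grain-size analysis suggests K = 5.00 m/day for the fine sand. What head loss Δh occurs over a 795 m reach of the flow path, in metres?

From Q = K·A·i, i = Q / (K·A) = 21.8 / (5.000 × 2420) = 0.001802.
Head loss Δh = i · L = 0.001802 × 795 = 1.432 m.

1.43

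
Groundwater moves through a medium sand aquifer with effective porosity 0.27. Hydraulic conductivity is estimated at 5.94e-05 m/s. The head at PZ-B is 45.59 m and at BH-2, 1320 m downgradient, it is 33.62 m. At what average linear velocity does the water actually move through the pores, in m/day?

0.172

Convert K: 5.94e-05 m/s × 86400 = 5.132 m/day.
Hydraulic gradient i = (45.59 − 33.62) / 1320 = 11.97 / 1320 = 0.009068.
Darcy flux q = K · i = 5.132 × 0.009068 = 0.04654 m/day.
Seepage velocity v = q / n_e = 0.04654 / 0.27 = 0.1724 m/day.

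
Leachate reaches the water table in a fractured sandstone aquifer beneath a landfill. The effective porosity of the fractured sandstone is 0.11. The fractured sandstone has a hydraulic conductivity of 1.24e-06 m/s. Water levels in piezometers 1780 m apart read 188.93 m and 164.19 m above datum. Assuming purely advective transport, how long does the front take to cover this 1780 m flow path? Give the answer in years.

360

Convert K: 1.24e-06 m/s × 86400 = 0.1071 m/day.
Hydraulic gradient i = (188.93 − 164.19) / 1780 = 24.74 / 1780 = 0.01390.
Darcy flux q = K · i = 0.1071 × 0.01390 = 0.001489 m/day.
Seepage velocity v = q / n_e = 0.001489 / 0.11 = 0.01354 m/day.
Travel time t = L / v = 1780 / 0.01354 = 1.315e+05 days = 360.0 years.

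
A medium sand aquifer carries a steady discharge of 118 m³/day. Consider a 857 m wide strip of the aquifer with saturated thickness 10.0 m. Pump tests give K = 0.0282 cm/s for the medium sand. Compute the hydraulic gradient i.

0.000565

Convert K: 0.0282 cm/s × 864 = 24.36 m/day.
Cross-sectional area A = 857 × 10.0 = 8570 m².
From Q = K·A·i, i = Q / (K·A) = 118 / (24.36 × 8570) = 0.0005651.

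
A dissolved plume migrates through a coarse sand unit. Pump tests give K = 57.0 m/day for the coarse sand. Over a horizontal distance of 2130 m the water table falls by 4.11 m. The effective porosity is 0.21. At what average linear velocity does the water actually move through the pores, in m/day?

0.524

Hydraulic gradient i = Δh / L = 4.11 / 2130 = 0.001930.
Darcy flux q = K · i = 57.00 × 0.001930 = 0.1100 m/day.
Seepage velocity v = q / n_e = 0.1100 / 0.21 = 0.5237 m/day.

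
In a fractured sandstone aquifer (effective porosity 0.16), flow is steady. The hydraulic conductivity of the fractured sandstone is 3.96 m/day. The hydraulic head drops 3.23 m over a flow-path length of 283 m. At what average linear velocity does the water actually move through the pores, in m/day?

Hydraulic gradient i = Δh / L = 3.23 / 283 = 0.01141.
Darcy flux q = K · i = 3.960 × 0.01141 = 0.04520 m/day.
Seepage velocity v = q / n_e = 0.04520 / 0.16 = 0.2825 m/day.

0.282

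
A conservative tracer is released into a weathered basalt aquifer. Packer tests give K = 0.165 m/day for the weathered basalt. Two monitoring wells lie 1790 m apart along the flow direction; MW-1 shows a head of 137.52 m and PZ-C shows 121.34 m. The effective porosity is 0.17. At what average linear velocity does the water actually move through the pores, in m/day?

0.00877

Hydraulic gradient i = (137.52 − 121.34) / 1790 = 16.18 / 1790 = 0.009039.
Darcy flux q = K · i = 0.1650 × 0.009039 = 0.001491 m/day.
Seepage velocity v = q / n_e = 0.001491 / 0.17 = 0.008773 m/day.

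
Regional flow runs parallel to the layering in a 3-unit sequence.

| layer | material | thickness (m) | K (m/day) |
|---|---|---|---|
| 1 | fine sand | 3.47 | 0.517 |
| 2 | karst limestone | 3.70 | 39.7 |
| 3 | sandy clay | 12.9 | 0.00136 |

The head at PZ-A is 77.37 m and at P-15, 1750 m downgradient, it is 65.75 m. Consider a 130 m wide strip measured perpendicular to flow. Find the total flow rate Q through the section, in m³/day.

128

Flow is parallel to layering, so each bed carries its own Darcy discharge and the transmissivities add.
Σ(K_i·b_i) = 0.517×3.47 + 39.7×3.70 + 0.00136×12.9 = 148.7 m²/day.
Hydraulic gradient i = (77.37 − 65.75) / 1750 = 11.62 / 1750 = 0.006640.
Q = Σ(K_i·b_i) · W · i = 148.7 × 130 × 0.006640 = 128.4 m³/day.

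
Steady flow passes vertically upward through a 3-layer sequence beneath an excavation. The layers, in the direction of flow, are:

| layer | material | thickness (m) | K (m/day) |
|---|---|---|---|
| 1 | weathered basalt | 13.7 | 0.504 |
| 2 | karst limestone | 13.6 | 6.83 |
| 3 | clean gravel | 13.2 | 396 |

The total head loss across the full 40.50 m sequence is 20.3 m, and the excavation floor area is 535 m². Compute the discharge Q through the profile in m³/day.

Flow is perpendicular to layering, so the layers act in series and the equivalent K is the thickness-weighted harmonic mean.
Total thickness L = 13.7 + 13.6 + 13.2 = 40.50 m.
Σ(b_i/K_i) = 13.7/0.504 + 13.6/6.83 + 13.2/396 = 29.21 d.
K_eq = L / Σ(b_i/K_i) = 40.50 / 29.21 = 1.387 m/day.
Q = K_eq · A · (Δh/L) = 1.387 × 535 × (20.3/40.50) = 371.8 m³/day.

372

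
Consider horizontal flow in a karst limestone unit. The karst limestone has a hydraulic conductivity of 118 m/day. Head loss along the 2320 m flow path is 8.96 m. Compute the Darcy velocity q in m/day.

0.456

Hydraulic gradient i = Δh / L = 8.96 / 2320 = 0.003862.
Specific discharge q = K · i = 118.0 × 0.003862 = 0.4557 m/day.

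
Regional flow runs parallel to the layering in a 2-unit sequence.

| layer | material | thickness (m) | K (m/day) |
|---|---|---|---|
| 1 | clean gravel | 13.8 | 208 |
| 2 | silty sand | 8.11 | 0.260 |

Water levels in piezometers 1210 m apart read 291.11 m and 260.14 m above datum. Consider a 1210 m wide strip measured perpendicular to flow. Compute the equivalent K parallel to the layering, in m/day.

131

Flow is parallel to layering, so each bed carries its own Darcy discharge and the transmissivities add.
Σ(K_i·b_i) = 208×13.8 + 0.260×8.11 = 2873 m²/day.
Total thickness b = 21.91 m, so K_eq = Σ(K_i·b_i)/b = 131.1 m/day.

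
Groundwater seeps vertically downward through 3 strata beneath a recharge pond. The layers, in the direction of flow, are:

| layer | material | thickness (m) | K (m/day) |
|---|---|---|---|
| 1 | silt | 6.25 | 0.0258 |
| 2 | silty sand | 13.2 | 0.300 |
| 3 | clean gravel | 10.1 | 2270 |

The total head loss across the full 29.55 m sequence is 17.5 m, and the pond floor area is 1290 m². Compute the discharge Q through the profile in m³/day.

78.9

Flow is perpendicular to layering, so the layers act in series and the equivalent K is the thickness-weighted harmonic mean.
Total thickness L = 6.25 + 13.2 + 10.1 = 29.55 m.
Σ(b_i/K_i) = 6.25/0.0258 + 13.2/0.300 + 10.1/2270 = 286.3 d.
K_eq = L / Σ(b_i/K_i) = 29.55 / 286.3 = 0.1032 m/day.
Q = K_eq · A · (Δh/L) = 0.1032 × 1290 × (17.5/29.55) = 78.86 m³/day.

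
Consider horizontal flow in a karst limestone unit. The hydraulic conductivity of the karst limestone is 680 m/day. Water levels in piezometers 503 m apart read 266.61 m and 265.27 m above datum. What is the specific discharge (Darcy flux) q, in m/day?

1.81

Hydraulic gradient i = (266.61 − 265.27) / 503 = 1.34 / 503 = 0.002664.
Specific discharge q = K · i = 680.0 × 0.002664 = 1.812 m/day.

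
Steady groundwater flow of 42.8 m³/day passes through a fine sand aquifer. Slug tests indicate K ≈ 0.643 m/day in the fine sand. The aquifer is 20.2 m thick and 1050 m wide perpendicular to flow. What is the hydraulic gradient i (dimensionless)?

Cross-sectional area A = 1050 × 20.2 = 21210 m².
From Q = K·A·i, i = Q / (K·A) = 42.8 / (0.6430 × 21210) = 0.003138.

0.00314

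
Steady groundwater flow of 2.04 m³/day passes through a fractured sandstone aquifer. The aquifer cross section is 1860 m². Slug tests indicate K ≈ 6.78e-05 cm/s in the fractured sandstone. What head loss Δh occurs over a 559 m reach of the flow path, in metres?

10.5

Convert K: 6.78e-05 cm/s × 864 = 0.05858 m/day.
From Q = K·A·i, i = Q / (K·A) = 2.04 / (0.05858 × 1860) = 0.01872.
Head loss Δh = i · L = 0.01872 × 559 = 10.47 m.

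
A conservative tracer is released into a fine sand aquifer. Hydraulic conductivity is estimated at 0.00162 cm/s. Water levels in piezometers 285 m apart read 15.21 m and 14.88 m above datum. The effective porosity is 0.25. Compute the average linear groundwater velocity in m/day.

Convert K: 0.00162 cm/s × 864 = 1.400 m/day.
Hydraulic gradient i = (15.21 − 14.88) / 285 = 0.33 / 285 = 0.001158.
Darcy flux q = K · i = 1.400 × 0.001158 = 0.001621 m/day.
Seepage velocity v = q / n_e = 0.001621 / 0.25 = 0.006483 m/day.

0.00648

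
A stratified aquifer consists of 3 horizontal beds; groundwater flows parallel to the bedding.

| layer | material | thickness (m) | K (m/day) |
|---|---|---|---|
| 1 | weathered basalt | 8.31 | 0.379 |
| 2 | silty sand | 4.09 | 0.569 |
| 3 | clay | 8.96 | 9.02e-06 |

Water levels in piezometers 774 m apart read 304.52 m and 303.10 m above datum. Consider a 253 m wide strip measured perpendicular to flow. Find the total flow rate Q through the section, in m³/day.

2.54

Flow is parallel to layering, so each bed carries its own Darcy discharge and the transmissivities add.
Σ(K_i·b_i) = 0.379×8.31 + 0.569×4.09 + 9.02e-06×8.96 = 5.477 m²/day.
Hydraulic gradient i = (304.52 − 303.10) / 774 = 1.42 / 774 = 0.001835.
Q = Σ(K_i·b_i) · W · i = 5.477 × 253 × 0.001835 = 2.542 m³/day.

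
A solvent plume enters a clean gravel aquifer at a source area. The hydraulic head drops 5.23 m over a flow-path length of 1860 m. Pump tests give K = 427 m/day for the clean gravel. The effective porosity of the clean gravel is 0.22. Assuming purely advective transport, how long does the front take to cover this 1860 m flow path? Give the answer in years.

0.933

Hydraulic gradient i = Δh / L = 5.23 / 1860 = 0.002812.
Darcy flux q = K · i = 427.0 × 0.002812 = 1.201 m/day.
Seepage velocity v = q / n_e = 1.201 / 0.22 = 5.458 m/day.
Travel time t = L / v = 1860 / 5.458 = 340.8 days = 0.9331 years.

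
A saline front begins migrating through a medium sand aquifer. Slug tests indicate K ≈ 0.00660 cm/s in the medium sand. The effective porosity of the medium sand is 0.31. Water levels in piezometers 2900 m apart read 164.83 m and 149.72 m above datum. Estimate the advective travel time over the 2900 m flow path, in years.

82.8

Convert K: 0.00660 cm/s × 864 = 5.702 m/day.
Hydraulic gradient i = (164.83 − 149.72) / 2900 = 15.11 / 2900 = 0.005210.
Darcy flux q = K · i = 5.702 × 0.005210 = 0.02971 m/day.
Seepage velocity v = q / n_e = 0.02971 / 0.31 = 0.09584 m/day.
Travel time t = L / v = 2900 / 0.09584 = 30258 days = 82.84 years.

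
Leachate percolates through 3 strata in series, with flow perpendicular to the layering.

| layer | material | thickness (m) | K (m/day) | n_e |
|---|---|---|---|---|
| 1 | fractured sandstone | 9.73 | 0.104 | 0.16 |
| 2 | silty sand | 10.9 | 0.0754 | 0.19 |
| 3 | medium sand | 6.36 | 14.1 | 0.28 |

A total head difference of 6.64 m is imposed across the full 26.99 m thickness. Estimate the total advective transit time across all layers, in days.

With flow normal to the layers, continuity requires the same specific discharge q through every layer.
Σ(b_i/K_i) = 9.73/0.104 + 10.9/0.0754 + 6.36/14.1 = 238.6 d.
q = Δh / Σ(b_i/K_i) = 6.64 / 238.6 = 0.02783 m/day.
In each layer the seepage velocity is v_i = q/n_i, so the layer transit time is t_i = b_i·n_i / q:
  layer 1 (fractured sandstone): t_1 = 9.73 × 0.16 / 0.02783 = 55.93 d
  layer 2 (silty sand): t_2 = 10.9 × 0.19 / 0.02783 = 74.41 d
  layer 3 (medium sand): t_3 = 6.36 × 0.28 / 0.02783 = 63.98 d
Total t = Σ t_i = 194.3 days.

194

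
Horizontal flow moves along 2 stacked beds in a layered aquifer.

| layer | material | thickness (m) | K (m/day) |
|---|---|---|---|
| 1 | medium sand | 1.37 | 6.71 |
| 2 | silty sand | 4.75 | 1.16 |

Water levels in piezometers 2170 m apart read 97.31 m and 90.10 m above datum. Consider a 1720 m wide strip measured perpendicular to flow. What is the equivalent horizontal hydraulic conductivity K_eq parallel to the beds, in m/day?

Flow is parallel to layering, so each bed carries its own Darcy discharge and the transmissivities add.
Σ(K_i·b_i) = 6.71×1.37 + 1.16×4.75 = 14.70 m²/day.
Total thickness b = 6.120 m, so K_eq = Σ(K_i·b_i)/b = 2.402 m/day.

2.40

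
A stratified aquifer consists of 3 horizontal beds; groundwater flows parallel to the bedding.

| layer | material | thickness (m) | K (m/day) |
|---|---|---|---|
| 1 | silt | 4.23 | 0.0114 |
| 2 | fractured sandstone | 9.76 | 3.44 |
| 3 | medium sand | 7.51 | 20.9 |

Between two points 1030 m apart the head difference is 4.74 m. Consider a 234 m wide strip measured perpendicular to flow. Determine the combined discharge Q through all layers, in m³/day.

Flow is parallel to layering, so each bed carries its own Darcy discharge and the transmissivities add.
Σ(K_i·b_i) = 0.0114×4.23 + 3.44×9.76 + 20.9×7.51 = 190.6 m²/day.
Hydraulic gradient i = Δh / L = 4.74 / 1030 = 0.004602.
Q = Σ(K_i·b_i) · W · i = 190.6 × 234 × 0.004602 = 205.2 m³/day.

205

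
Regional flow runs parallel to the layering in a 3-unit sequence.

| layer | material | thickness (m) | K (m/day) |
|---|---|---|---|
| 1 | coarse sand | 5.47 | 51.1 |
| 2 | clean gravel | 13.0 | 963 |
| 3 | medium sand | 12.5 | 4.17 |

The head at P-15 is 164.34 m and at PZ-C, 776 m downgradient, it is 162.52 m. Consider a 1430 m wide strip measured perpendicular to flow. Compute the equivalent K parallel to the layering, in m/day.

Flow is parallel to layering, so each bed carries its own Darcy discharge and the transmissivities add.
Σ(K_i·b_i) = 51.1×5.47 + 963×13.0 + 4.17×12.5 = 12851 m²/day.
Total thickness b = 30.97 m, so K_eq = Σ(K_i·b_i)/b = 414.9 m/day.

415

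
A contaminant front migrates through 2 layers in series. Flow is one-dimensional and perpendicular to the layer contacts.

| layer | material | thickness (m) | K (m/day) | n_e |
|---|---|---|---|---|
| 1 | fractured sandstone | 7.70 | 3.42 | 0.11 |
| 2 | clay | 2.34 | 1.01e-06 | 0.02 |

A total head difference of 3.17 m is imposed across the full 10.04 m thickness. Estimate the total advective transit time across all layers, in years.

1790

With flow normal to the layers, continuity requires the same specific discharge q through every layer.
Σ(b_i/K_i) = 7.70/3.42 + 2.34/1.01e-06 = 2.317e+06 d.
q = Δh / Σ(b_i/K_i) = 3.17 / 2.317e+06 = 1.368e-06 m/day.
In each layer the seepage velocity is v_i = q/n_i, so the layer transit time is t_i = b_i·n_i / q:
  layer 1 (fractured sandstone): t_1 = 7.70 × 0.11 / 1.368e-06 = 6.190e+05 d
  layer 2 (clay): t_2 = 2.34 × 0.02 / 1.368e-06 = 34204 d
Total t = Σ t_i = 6.532e+05 days = 1788 years.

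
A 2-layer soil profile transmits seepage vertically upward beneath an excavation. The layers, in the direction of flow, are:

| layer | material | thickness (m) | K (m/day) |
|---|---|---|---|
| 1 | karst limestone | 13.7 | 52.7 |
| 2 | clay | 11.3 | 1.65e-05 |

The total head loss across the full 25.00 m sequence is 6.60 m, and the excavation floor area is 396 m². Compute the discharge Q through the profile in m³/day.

0.00382

Flow is perpendicular to layering, so the layers act in series and the equivalent K is the thickness-weighted harmonic mean.
Total thickness L = 13.7 + 11.3 = 25.00 m.
Σ(b_i/K_i) = 13.7/52.7 + 11.3/1.65e-05 = 6.848e+05 d.
K_eq = L / Σ(b_i/K_i) = 25.00 / 6.848e+05 = 3.650e-05 m/day.
Q = K_eq · A · (Δh/L) = 3.650e-05 × 396 × (6.60/25.00) = 0.003816 m³/day.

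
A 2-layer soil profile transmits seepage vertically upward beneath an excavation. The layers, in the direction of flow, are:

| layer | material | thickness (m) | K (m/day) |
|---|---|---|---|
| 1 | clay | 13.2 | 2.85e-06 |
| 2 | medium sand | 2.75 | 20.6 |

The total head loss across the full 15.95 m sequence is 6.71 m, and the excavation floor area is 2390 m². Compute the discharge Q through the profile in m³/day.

Flow is perpendicular to layering, so the layers act in series and the equivalent K is the thickness-weighted harmonic mean.
Total thickness L = 13.2 + 2.75 = 15.95 m.
Σ(b_i/K_i) = 13.2/2.85e-06 + 2.75/20.6 = 4.632e+06 d.
K_eq = L / Σ(b_i/K_i) = 15.95 / 4.632e+06 = 3.444e-06 m/day.
Q = K_eq · A · (Δh/L) = 3.444e-06 × 2390 × (6.71/15.95) = 0.003463 m³/day.

0.00346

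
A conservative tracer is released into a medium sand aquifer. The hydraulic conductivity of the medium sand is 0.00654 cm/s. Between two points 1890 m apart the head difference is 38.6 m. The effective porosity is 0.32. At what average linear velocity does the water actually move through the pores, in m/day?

Convert K: 0.00654 cm/s × 864 = 5.651 m/day.
Hydraulic gradient i = Δh / L = 38.6 / 1890 = 0.02042.
Darcy flux q = K · i = 5.651 × 0.02042 = 0.1154 m/day.
Seepage velocity v = q / n_e = 0.1154 / 0.32 = 0.3606 m/day.

0.361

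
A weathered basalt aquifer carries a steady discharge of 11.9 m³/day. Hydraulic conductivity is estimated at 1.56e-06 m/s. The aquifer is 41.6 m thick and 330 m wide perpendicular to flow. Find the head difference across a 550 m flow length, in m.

3.54

Convert K: 1.56e-06 m/s × 86400 = 0.1348 m/day.
Cross-sectional area A = 330 × 41.6 = 13728 m².
From Q = K·A·i, i = Q / (K·A) = 11.9 / (0.1348 × 13728) = 0.006431.
Head loss Δh = i · L = 0.006431 × 550 = 3.537 m.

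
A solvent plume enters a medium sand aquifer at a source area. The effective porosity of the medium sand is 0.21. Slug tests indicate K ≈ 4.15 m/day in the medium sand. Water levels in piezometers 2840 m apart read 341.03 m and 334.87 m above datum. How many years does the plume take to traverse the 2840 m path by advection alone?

181

Hydraulic gradient i = (341.03 − 334.87) / 2840 = 6.16 / 2840 = 0.002169.
Darcy flux q = K · i = 4.150 × 0.002169 = 0.009001 m/day.
Seepage velocity v = q / n_e = 0.009001 / 0.21 = 0.04286 m/day.
Travel time t = L / v = 2840 / 0.04286 = 66256 days = 181.4 years.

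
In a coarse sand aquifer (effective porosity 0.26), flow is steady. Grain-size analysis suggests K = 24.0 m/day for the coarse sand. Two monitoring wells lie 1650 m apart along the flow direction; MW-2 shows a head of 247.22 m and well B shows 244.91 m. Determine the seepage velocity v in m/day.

0.129

Hydraulic gradient i = (247.22 − 244.91) / 1650 = 2.31 / 1650 = 0.001400.
Darcy flux q = K · i = 24.00 × 0.001400 = 0.03360 m/day.
Seepage velocity v = q / n_e = 0.03360 / 0.26 = 0.1292 m/day.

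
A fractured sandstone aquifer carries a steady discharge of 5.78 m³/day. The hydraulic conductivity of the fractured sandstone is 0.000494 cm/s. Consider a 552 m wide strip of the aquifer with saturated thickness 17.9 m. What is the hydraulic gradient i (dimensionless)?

0.00137

Convert K: 0.000494 cm/s × 864 = 0.4268 m/day.
Cross-sectional area A = 552 × 17.9 = 9881 m².
From Q = K·A·i, i = Q / (K·A) = 5.78 / (0.4268 × 9881) = 0.001371.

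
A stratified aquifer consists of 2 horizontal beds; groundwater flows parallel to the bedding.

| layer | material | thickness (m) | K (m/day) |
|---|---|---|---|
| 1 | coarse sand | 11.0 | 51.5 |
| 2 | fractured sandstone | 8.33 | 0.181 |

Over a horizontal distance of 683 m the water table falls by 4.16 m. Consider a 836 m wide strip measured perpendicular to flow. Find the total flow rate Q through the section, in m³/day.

Flow is parallel to layering, so each bed carries its own Darcy discharge and the transmissivities add.
Σ(K_i·b_i) = 51.5×11.0 + 0.181×8.33 = 568.0 m²/day.
Hydraulic gradient i = Δh / L = 4.16 / 683 = 0.006091.
Q = Σ(K_i·b_i) · W · i = 568.0 × 836 × 0.006091 = 2892 m³/day.

2890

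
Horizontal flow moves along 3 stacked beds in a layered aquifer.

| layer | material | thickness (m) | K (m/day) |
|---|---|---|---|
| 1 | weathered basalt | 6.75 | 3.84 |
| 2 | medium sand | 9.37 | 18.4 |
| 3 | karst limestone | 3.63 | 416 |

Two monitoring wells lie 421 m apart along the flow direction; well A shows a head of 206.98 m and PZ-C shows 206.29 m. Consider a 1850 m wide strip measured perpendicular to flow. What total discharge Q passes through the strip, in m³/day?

Flow is parallel to layering, so each bed carries its own Darcy discharge and the transmissivities add.
Σ(K_i·b_i) = 3.84×6.75 + 18.4×9.37 + 416×3.63 = 1708 m²/day.
Hydraulic gradient i = (206.98 − 206.29) / 421 = 0.69 / 421 = 0.001639.
Q = Σ(K_i·b_i) · W · i = 1708 × 1850 × 0.001639 = 5180 m³/day.

5180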